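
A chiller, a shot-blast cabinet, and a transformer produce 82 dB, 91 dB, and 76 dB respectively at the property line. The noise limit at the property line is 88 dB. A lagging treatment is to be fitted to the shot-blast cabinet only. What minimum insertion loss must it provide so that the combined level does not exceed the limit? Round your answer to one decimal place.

4.6 dB

The untreated sources together contribute 10^(82/10) + 10^(76/10) = 1.983e+08, i.e. 82.97 dB.
The limit corresponds to 10^(88/10) = 6.310e+08; subtracting the fixed part leaves 4.327e+08 for the shot-blast cabinet, i.e. 86.36 dB.
So the shot-blast cabinet must be reduced from 91 to 86.36 dB: IL = 4.64 dB.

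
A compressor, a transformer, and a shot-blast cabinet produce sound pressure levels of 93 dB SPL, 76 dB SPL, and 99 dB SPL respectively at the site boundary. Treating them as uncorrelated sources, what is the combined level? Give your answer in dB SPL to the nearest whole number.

For uncorrelated sources the intensities add, so convert each level to linear form, sum, and take 10·log₁₀ of the total.
Σ 10^(L/10) = 10^(93/10) + 10^(76/10) + 10^(99/10) = 9.978e+09.
L_total = 10·log₁₀(9.978e+09) = 99.99 dB SPL.

100 dB SPL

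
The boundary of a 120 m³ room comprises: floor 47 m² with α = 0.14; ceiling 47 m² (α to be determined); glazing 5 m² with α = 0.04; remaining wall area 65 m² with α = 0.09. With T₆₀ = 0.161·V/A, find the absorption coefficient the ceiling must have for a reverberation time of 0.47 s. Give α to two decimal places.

From T₆₀ = 0.161·V/A, the target T₆₀ = 0.47 s needs A = 0.161·120/0.47 = 41.11 m².
Absorption from the other surfaces = 47·0.14 + 5·0.04 + 65·0.09 = 12.63 m², so the ceiling must supply 28.48 m² over 47 m².
α = 28.48/47 = 0.606.

0.61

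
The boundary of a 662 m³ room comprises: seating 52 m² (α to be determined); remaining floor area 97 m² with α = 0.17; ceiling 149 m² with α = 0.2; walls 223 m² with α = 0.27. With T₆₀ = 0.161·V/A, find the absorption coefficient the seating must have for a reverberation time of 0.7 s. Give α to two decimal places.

A = 0.161·V/T₆₀ = 0.161·662/0.7 = 152.26 m² sabins.
Absorption from the other surfaces = 97·0.17 + 149·0.2 + 223·0.27 = 106.50 m², so the seating must supply 45.76 m² over 52 m².
α = 45.76/52 = 0.880.

0.88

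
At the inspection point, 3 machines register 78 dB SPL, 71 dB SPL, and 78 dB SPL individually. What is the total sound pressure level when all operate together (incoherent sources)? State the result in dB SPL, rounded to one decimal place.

Incoherent sources combine by intensity addition: L_total = 10·log₁₀(Σ 10^(L_i/10)).
Σ 10^(L/10) = 10^(78/10) + 10^(71/10) + 10^(78/10) = 1.388e+08.
L_total = 10·log₁₀(1.388e+08) = 81.42 dB SPL.

81.4 dB SPL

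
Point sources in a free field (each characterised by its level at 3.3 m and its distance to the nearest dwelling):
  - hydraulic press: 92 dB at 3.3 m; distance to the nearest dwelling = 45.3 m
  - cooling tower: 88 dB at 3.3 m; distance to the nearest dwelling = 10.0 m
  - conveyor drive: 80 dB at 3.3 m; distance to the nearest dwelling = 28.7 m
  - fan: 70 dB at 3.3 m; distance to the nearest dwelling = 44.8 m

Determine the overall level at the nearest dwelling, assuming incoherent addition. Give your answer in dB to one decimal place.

78.9 dB

Apply inverse-square spreading to bring every level to the receiver, then sum 10^(L/10).
hydraulic press: 92 − 20·log₁₀(45.3/3.3) = 92 − 22.75 = 69.25 dB.
cooling tower: 88 − 20·log₁₀(10.0/3.3) = 88 − 9.63 = 78.37 dB.
conveyor drive: 80 − 20·log₁₀(28.7/3.3) = 80 − 18.79 = 61.21 dB.
fan: 70 − 20·log₁₀(44.8/3.3) = 70 − 22.66 = 47.34 dB.
Σ 10^(L/10) = 7.850e+07 → L_total = 10·log₁₀(7.850e+07) = 78.95 dB.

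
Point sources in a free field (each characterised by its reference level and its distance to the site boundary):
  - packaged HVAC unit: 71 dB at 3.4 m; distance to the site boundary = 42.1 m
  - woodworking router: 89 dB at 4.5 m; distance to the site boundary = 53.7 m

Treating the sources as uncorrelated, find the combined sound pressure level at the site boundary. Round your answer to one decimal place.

67.5 dB

First find each source's level at the receiver (point-source: −20·log₁₀(r/r_ref)), then combine on an intensity basis.
packaged HVAC unit: 71 − 20·log₁₀(42.1/3.4) = 71 − 21.86 = 49.14 dB.
woodworking router: 89 − 20·log₁₀(53.7/4.5) = 89 − 21.54 = 67.46 dB.
Σ 10^(L/10) = 5.660e+06 → L_total = 10·log₁₀(5.660e+06) = 67.53 dB.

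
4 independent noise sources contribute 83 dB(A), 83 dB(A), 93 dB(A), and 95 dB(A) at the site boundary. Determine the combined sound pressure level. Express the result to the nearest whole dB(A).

97 dB(A)

For uncorrelated sources the intensities add, so convert each level to linear form, sum, and take 10·log₁₀ of the total.
Σ 10^(L/10) = 10^(83/10) + 10^(83/10) + 10^(93/10) + 10^(95/10) = 5.557e+09.
L_total = 10·log₁₀(5.557e+09) = 97.45 dB(A).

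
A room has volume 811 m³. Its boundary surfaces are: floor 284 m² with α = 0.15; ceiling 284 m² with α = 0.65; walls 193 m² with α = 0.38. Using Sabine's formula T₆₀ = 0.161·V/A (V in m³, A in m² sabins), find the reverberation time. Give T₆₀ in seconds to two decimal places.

Summing Sᵢαᵢ: 284·0.15 + 284·0.65 + 193·0.38 = 300.54 m².
T₆₀ = 0.161·V/A = 0.161·811/300.54 = 0.434 s.

0.43 s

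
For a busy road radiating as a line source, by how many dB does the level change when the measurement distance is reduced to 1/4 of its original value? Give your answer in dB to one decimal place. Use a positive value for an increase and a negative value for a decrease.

Line-source spreading: ΔL = −10·log₁₀(r₂/r₁).
ΔL = −10·log₁₀(0.25) = +6.02 dB.

+6.0 dB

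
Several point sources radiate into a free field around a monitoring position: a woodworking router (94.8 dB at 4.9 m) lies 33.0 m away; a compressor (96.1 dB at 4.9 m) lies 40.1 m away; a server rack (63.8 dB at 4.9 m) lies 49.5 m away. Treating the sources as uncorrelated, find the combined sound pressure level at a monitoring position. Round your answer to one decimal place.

First find each source's level at the receiver (point-source: −20·log₁₀(r/r_ref)), then combine on an intensity basis.
woodworking router: 94.8 − 20·log₁₀(33.0/4.9) = 94.8 − 16.57 = 78.23 dB.
compressor: 96.1 − 20·log₁₀(40.1/4.9) = 96.1 − 18.26 = 77.84 dB.
server rack: 63.8 − 20·log₁₀(49.5/4.9) = 63.8 − 20.09 = 43.71 dB.
Σ 10^(L/10) = 1.274e+08 → L_total = 10·log₁₀(1.274e+08) = 81.05 dB.

81.1 dB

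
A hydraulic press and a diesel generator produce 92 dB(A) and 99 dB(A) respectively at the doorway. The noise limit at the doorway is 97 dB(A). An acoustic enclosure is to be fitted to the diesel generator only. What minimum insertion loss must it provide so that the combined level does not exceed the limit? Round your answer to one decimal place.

3.7 dB

The untreated sources together contribute 10^(92/10) = 1.585e+09, i.e. 92.00 dB(A).
To meet 97 dB(A) overall, the treated diesel generator may contribute at most 10^(97/10) − 1.585e+09 = 3.427e+09, i.e. 95.35 dB(A).
So the diesel generator must be reduced from 99 to 95.35 dB(A): IL = 3.65 dB.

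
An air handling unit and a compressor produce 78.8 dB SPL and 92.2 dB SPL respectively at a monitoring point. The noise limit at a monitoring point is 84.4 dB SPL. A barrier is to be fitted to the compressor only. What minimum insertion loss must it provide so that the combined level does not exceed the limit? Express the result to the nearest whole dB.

Fixed contribution from the other source: Σ 10^(L/10) = 10^(78.8/10) = 7.586e+07 (78.80 dB SPL).
The limit corresponds to 10^(84.4/10) = 2.754e+08; subtracting the fixed part leaves 1.996e+08 for the compressor, i.e. 83.00 dB SPL.
So the compressor must be reduced from 92.2 to 83.00 dB SPL: IL = 9.20 dB.

9 dB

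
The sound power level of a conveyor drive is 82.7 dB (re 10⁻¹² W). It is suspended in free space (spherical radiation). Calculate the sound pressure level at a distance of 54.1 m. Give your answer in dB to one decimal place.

37.0 dB

Free-field spherical radiation: L_p = L_w − 10·log₁₀(4π·r²), r = 54.1 m.
4π·r² = 3.678e+04 m², 10·log₁₀ of that is 45.656 dB.
L_p = 82.7 − 45.656 = 37.04 dB.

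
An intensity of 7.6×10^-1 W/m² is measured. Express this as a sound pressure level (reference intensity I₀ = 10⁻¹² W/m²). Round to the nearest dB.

L = 10·log₁₀(I/I₀) = 10·log₁₀(7.6×10^-1/10⁻¹²) = 10·log₁₀(7.6×10^11).
L = 10·(0.8808 + 11) = 118.81 dB.

119 dB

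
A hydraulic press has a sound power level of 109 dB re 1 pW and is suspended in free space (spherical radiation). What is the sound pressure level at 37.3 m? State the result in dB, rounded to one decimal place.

Free-field spherical radiation: L_p = L_w − 10·log₁₀(4π·r²), r = 37.3 m.
4π·r² = 1.748e+04 m², 10·log₁₀ of that is 42.426 dB.
L_p = 109 − 42.426 = 66.57 dB.

66.6 dB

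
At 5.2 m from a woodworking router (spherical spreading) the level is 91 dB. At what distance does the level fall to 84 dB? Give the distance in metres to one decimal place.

The 7.0 dB drop corresponds to a distance ratio of 10^(7.0/20) for a point source.
r₂ = 5.2·10^((91−84)/20) = 5.2·10^(7.0/20) = 11.64 m.

11.6 m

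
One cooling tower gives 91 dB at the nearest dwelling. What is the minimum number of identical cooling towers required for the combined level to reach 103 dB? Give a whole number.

16

N identical sources give L₁ + 10·log₁₀ N, so require 10·log₁₀ N ≥ 103 − 91 = 12.0 dB.
N ≥ 10^(12.0/10) = 15.849, so N = 16.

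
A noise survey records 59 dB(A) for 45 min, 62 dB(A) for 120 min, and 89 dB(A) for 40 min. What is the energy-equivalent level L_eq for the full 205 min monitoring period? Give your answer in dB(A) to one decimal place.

81.9 dB(A)

Weight each interval's intensity by its duration and average over T = 205 min:
Σ tᵢ·10^(Lᵢ/10) = 45·10^(59/10) + 120·10^(62/10) + 40·10^(89/10) = 3.200e+10.
L_eq = 10·log₁₀(3.200e+10/205) = 81.93 dB(A).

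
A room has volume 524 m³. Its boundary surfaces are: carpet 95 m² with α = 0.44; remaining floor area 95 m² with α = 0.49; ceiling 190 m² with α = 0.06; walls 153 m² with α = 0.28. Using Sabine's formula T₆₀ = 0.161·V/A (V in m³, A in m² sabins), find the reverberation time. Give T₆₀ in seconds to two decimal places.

0.59 s

Summing Sᵢαᵢ: 95·0.44 + 95·0.49 + 190·0.06 + 153·0.28 = 142.59 m².
T₆₀ = 0.161·V/A = 0.161·524/142.59 = 0.592 s.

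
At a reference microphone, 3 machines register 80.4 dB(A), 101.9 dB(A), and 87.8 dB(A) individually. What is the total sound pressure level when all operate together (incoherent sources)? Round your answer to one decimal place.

102.1 dB(A)

For uncorrelated sources the intensities add, so convert each level to linear form, sum, and take 10·log₁₀ of the total.
Σ 10^(L/10) = 10^(80.4/10) + 10^(101.9/10) + 10^(87.8/10) = 1.620e+10.
L_total = 10·log₁₀(1.620e+10) = 102.10 dB(A).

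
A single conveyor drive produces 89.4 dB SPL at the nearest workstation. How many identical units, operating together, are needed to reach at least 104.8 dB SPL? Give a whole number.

Need L₁ + 10·log₁₀ N ≥ 104.8, i.e. log₁₀ N ≥ 1.54.
N ≥ 10^(15.4/10) = 34.674, so N = 35.

35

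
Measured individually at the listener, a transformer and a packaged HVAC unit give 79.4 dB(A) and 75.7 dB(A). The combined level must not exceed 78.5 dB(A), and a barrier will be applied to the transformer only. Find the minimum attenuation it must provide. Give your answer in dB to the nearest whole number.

4 dB

Fixed contribution from the other source: Σ 10^(L/10) = 10^(75.7/10) = 3.715e+07 (75.70 dB(A)).
To meet 78.5 dB(A) overall, the treated transformer may contribute at most 10^(78.5/10) − 3.715e+07 = 3.364e+07, i.e. 75.27 dB(A).
So the transformer must be reduced from 79.4 to 75.27 dB(A): IL = 4.13 dB.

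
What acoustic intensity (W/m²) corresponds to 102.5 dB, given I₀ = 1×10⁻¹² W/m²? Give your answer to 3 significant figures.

I/I₀ = 10^(102.5/10) = 1.778e+10, so I = 1.778e+10 × 10⁻¹² W/m².

0.0178 W/m²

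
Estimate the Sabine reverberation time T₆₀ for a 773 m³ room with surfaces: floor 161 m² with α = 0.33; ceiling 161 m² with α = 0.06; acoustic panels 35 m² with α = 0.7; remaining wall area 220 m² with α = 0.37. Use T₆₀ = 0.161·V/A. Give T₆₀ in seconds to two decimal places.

0.74 s

A = Σ Sᵢαᵢ = 161·0.33 + 161·0.06 + 35·0.7 + 220·0.37 = 168.69 m².
T₆₀ = 0.161·V/A = 0.161·773/168.69 = 0.738 s.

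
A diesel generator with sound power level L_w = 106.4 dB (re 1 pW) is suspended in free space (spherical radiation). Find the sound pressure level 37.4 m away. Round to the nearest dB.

The power spreads over a sphere of area 4π·r², so L_p = L_w − 10·log₁₀(4π·r²).
4π·r² = 1.758e+04 m², 10·log₁₀ of that is 42.450 dB.
L_p = 106.4 − 42.450 = 63.95 dB.

64 dB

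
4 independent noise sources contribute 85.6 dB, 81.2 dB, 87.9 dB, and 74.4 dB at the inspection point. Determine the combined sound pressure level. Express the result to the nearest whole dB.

91 dB

For uncorrelated sources the intensities add, so convert each level to linear form, sum, and take 10·log₁₀ of the total.
Σ 10^(L/10) = 10^(85.6/10) + 10^(81.2/10) + 10^(87.9/10) + 10^(74.4/10) = 1.139e+09.
L_total = 10·log₁₀(1.139e+09) = 90.57 dB.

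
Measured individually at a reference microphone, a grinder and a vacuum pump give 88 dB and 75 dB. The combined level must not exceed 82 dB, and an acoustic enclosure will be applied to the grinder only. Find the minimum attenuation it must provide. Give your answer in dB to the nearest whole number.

7 dB

The untreated sources together contribute 10^(75/10) = 3.162e+07, i.e. 75.00 dB.
To meet 82 dB overall, the treated grinder may contribute at most 10^(82/10) − 3.162e+07 = 1.269e+08, i.e. 81.03 dB.
Required insertion loss = 88 − 81.03 = 6.97 dB.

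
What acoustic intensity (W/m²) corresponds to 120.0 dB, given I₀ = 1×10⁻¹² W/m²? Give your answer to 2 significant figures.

I = I₀·10^(L/10) = 10⁻¹² × 10^(120.0/10) = 10^(0.000).

1.0 W/m²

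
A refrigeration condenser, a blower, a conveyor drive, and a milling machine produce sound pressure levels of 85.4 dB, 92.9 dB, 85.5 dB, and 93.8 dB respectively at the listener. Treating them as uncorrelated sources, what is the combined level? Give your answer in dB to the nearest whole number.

97 dB

For uncorrelated sources the intensities add, so convert each level to linear form, sum, and take 10·log₁₀ of the total.
Σ 10^(L/10) = 10^(85.4/10) + 10^(92.9/10) + 10^(85.5/10) + 10^(93.8/10) = 5.050e+09.
L_total = 10·log₁₀(5.050e+09) = 97.03 dB.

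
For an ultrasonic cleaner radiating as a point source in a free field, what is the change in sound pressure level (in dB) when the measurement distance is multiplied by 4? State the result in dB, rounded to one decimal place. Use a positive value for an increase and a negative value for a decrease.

-12.0 dB

A point source loses 6 dB per doubling of distance; generally ΔL = −20·log₁₀(r₂/r₁).
ΔL = −20·log₁₀(4) = -12.04 dB.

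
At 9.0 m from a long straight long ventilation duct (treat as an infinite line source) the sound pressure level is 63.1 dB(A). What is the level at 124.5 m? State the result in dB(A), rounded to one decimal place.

Line-source attenuation: ΔL = 10·log₁₀(r₂/r₁) = 10·log₁₀(124.5/9.0) = 11.409 dB.
L₂ = 63.1 − 10·log₁₀(124.5/9.0) = 63.1 − 11.409 = 51.69 dB(A).

51.7 dB(A)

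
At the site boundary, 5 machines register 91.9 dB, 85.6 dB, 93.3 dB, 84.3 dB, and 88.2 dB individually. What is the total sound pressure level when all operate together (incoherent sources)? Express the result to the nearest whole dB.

For uncorrelated sources the intensities add, so convert each level to linear form, sum, and take 10·log₁₀ of the total.
Σ 10^(L/10) = 10^(91.9/10) + 10^(85.6/10) + 10^(93.3/10) + 10^(84.3/10) + 10^(88.2/10) = 4.980e+09.
L_total = 10·log₁₀(4.980e+09) = 96.97 dB.

97 dB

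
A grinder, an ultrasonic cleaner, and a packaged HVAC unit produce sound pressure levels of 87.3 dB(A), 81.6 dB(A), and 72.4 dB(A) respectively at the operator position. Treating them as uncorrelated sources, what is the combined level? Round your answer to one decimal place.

Incoherent sources combine by intensity addition: L_total = 10·log₁₀(Σ 10^(L_i/10)).
Σ 10^(L/10) = 10^(87.3/10) + 10^(81.6/10) + 10^(72.4/10) = 6.990e+08.
L_total = 10·log₁₀(6.990e+08) = 88.44 dB(A).

88.4 dB(A)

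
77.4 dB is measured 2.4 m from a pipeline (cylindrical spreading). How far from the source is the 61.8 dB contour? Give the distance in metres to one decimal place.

87.1 m

For a line source L₁ − L₂ = 10·log₁₀(r₂/r₁), so r₂ = r₁·10^((L₁−L₂)/10).
r₂ = 2.4·10^((77.4−61.8)/10) = 2.4·10^(15.6/10) = 87.14 m.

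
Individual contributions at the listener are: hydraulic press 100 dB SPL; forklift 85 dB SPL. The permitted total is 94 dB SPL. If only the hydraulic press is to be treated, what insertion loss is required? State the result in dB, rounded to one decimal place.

The untreated sources together contribute 10^(85/10) = 3.162e+08, i.e. 85.00 dB SPL.
To meet 94 dB SPL overall, the treated hydraulic press may contribute at most 10^(94/10) − 3.162e+08 = 2.196e+09, i.e. 93.42 dB SPL.
Required insertion loss = 100 − 93.42 = 6.58 dB.

6.6 dB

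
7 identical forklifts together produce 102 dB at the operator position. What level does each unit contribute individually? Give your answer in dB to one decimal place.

Dividing the total intensity by 7 lowers the level by 10·log₁₀ 7 = 8.451 dB: L₁ = 102 − 8.451.

93.5 dB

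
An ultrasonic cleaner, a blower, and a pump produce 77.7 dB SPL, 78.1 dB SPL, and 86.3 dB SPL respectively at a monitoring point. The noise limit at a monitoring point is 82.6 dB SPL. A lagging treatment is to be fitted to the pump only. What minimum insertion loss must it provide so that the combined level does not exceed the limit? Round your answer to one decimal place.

8.6 dB

The untreated sources together contribute 10^(77.7/10) + 10^(78.1/10) = 1.234e+08, i.e. 80.91 dB SPL.
To meet 82.6 dB SPL overall, the treated pump may contribute at most 10^(82.6/10) − 1.234e+08 = 5.852e+07, i.e. 77.67 dB SPL.
Required insertion loss = 86.3 − 77.67 = 8.63 dB.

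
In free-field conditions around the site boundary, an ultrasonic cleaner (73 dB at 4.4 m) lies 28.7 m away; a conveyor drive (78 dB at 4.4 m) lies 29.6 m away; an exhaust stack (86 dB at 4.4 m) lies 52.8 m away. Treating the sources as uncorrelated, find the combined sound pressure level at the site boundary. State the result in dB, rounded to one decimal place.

Apply inverse-square spreading to bring every level to the receiver, then sum 10^(L/10).
ultrasonic cleaner: 73 − 20·log₁₀(28.7/4.4) = 73 − 16.29 = 56.71 dB.
conveyor drive: 78 − 20·log₁₀(29.6/4.4) = 78 − 16.56 = 61.44 dB.
exhaust stack: 86 − 20·log₁₀(52.8/4.4) = 86 − 21.58 = 64.42 dB.
Σ 10^(L/10) = 4.628e+06 → L_total = 10·log₁₀(4.628e+06) = 66.65 dB.

66.7 dB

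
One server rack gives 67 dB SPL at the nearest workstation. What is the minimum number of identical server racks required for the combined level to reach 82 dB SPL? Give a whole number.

N identical sources give L₁ + 10·log₁₀ N, so require 10·log₁₀ N ≥ 82 − 67 = 15.0 dB.
N ≥ 10^(15.0/10) = 31.623, so N = 32.

32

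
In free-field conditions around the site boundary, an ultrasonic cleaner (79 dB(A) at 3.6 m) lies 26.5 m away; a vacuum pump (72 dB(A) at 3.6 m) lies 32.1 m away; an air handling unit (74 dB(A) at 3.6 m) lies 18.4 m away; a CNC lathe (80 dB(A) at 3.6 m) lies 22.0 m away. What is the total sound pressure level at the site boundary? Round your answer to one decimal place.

67.2 dB(A)

Apply inverse-square spreading to bring every level to the receiver, then sum 10^(L/10).
ultrasonic cleaner: 79 − 20·log₁₀(26.5/3.6) = 79 − 17.34 = 61.66 dB(A).
vacuum pump: 72 − 20·log₁₀(32.1/3.6) = 72 − 19.00 = 53.00 dB(A).
air handling unit: 74 − 20·log₁₀(18.4/3.6) = 74 − 14.17 = 59.83 dB(A).
CNC lathe: 80 − 20·log₁₀(22.0/3.6) = 80 − 15.72 = 64.28 dB(A).
Σ 10^(L/10) = 5.305e+06 → L_total = 10·log₁₀(5.305e+06) = 67.25 dB(A).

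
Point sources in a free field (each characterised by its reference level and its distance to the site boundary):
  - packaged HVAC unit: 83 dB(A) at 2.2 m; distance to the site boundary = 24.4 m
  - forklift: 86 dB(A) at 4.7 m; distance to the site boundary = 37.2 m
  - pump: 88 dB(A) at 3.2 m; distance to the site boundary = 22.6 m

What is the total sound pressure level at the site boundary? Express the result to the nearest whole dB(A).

Propagate each source to the receiver with L = L_ref − 20·log₁₀(r/r_ref), then add intensities.
packaged HVAC unit: 83 − 20·log₁₀(24.4/2.2) = 83 − 20.90 = 62.10 dB(A).
forklift: 86 − 20·log₁₀(37.2/4.7) = 86 − 17.97 = 68.03 dB(A).
pump: 88 − 20·log₁₀(22.6/3.2) = 88 − 16.98 = 71.02 dB(A).
Σ 10^(L/10) = 2.063e+07 → L_total = 10·log₁₀(2.063e+07) = 73.14 dB(A).

73 dB(A)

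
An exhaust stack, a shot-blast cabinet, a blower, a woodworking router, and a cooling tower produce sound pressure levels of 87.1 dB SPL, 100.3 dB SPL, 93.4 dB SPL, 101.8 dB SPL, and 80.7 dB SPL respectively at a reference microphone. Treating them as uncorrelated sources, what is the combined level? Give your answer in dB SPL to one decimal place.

104.6 dB SPL

For uncorrelated sources the intensities add, so convert each level to linear form, sum, and take 10·log₁₀ of the total.
Σ 10^(L/10) = 10^(87.1/10) + 10^(100.3/10) + 10^(93.4/10) + 10^(101.8/10) + 10^(80.7/10) = 2.867e+10.
L_total = 10·log₁₀(2.867e+10) = 104.57 dB SPL.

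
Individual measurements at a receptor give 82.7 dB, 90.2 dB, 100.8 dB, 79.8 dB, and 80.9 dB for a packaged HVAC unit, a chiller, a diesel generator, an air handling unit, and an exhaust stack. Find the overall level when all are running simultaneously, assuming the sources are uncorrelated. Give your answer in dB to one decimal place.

101.3 dB

Incoherent sources combine by intensity addition: L_total = 10·log₁₀(Σ 10^(L_i/10)).
Σ 10^(L/10) = 10^(82.7/10) + 10^(90.2/10) + 10^(100.8/10) + 10^(79.8/10) + 10^(80.9/10) = 1.347e+10.
L_total = 10·log₁₀(1.347e+10) = 101.30 dB.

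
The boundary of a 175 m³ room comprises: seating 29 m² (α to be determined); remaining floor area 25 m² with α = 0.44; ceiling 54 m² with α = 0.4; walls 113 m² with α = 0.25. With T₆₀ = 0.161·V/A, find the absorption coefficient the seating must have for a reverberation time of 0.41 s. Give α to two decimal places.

0.27

From T₆₀ = 0.161·V/A, the target T₆₀ = 0.41 s needs A = 0.161·175/0.41 = 68.72 m².
Absorption from the other surfaces = 25·0.44 + 54·0.4 + 113·0.25 = 60.85 m², so the seating must supply 7.87 m² over 29 m².
α = 7.87/29 = 0.271.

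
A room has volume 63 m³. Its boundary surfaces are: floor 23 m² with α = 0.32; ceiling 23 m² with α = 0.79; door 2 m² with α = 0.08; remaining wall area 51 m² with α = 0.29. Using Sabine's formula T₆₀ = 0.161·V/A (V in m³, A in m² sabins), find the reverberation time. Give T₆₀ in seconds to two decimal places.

0.25 s

A = Σ Sᵢαᵢ = 23·0.32 + 23·0.79 + 2·0.08 + 51·0.29 = 40.48 m².
T₆₀ = 0.161·V/A = 0.161·63/40.48 = 0.251 s.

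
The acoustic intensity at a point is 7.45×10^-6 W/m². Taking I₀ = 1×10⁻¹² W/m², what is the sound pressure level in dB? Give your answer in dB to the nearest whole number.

69 dB

L = 10·log₁₀(I/I₀) = 10·log₁₀(7.45×10^-6/10⁻¹²) = 10·log₁₀(7.45×10^6).
L = 10·(0.8722 + 6) = 68.72 dB.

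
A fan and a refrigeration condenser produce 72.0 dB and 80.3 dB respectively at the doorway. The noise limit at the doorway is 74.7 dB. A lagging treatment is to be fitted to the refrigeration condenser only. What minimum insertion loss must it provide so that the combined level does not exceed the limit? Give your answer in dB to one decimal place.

Everything except the refrigeration condenser sums to 10^(72.0/10) = 1.585e+07 in linear terms, 72.00 dB.
To meet 74.7 dB overall, the treated refrigeration condenser may contribute at most 10^(74.7/10) − 1.585e+07 = 1.366e+07, i.e. 71.36 dB.
Required insertion loss = 80.3 − 71.36 = 8.94 dB.

8.9 dB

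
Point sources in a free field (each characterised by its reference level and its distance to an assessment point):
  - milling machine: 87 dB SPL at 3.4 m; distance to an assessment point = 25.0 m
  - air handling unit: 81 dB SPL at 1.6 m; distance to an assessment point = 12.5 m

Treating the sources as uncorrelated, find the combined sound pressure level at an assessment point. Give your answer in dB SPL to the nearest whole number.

First find each source's level at the receiver (point-source: −20·log₁₀(r/r_ref)), then combine on an intensity basis.
milling machine: 87 − 20·log₁₀(25.0/3.4) = 87 − 17.33 = 69.67 dB SPL.
air handling unit: 81 − 20·log₁₀(12.5/1.6) = 81 − 17.86 = 63.14 dB SPL.
Σ 10^(L/10) = 1.133e+07 → L_total = 10·log₁₀(1.133e+07) = 70.54 dB SPL.

71 dB SPL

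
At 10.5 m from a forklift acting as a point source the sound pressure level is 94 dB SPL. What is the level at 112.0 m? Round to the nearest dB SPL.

73 dB SPL

Spherical spreading from a point source gives a 20·log₁₀(r₂/r₁) drop.
L₂ = 94 − 20·log₁₀(112.0/10.5) = 94 − 20.561 = 73.44 dB SPL.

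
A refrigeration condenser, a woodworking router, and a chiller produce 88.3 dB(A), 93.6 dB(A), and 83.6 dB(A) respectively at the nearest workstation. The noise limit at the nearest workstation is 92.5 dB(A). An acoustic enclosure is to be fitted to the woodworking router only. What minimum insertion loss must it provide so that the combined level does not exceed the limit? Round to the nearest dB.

The untreated sources together contribute 10^(88.3/10) + 10^(83.6/10) = 9.052e+08, i.e. 89.57 dB(A).
The limit corresponds to 10^(92.5/10) = 1.778e+09; subtracting the fixed part leaves 8.731e+08 for the woodworking router, i.e. 89.41 dB(A).
Required insertion loss = 93.6 − 89.41 = 4.19 dB.

4 dB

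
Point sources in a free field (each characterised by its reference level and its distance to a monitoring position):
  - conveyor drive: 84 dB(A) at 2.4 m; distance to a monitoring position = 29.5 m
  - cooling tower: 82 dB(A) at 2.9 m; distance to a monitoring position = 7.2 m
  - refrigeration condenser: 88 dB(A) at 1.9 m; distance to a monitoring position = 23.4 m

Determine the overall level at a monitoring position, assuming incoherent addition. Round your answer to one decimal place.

First find each source's level at the receiver (point-source: −20·log₁₀(r/r_ref)), then combine on an intensity basis.
conveyor drive: 84 − 20·log₁₀(29.5/2.4) = 84 − 21.79 = 62.21 dB(A).
cooling tower: 82 − 20·log₁₀(7.2/2.9) = 82 − 7.90 = 74.10 dB(A).
refrigeration condenser: 88 − 20·log₁₀(23.4/1.9) = 88 − 21.81 = 66.19 dB(A).
Σ 10^(L/10) = 3.153e+07 → L_total = 10·log₁₀(3.153e+07) = 74.99 dB(A).

75.0 dB(A)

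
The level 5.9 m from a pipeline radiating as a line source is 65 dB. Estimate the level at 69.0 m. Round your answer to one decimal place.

Line-source attenuation: ΔL = 10·log₁₀(r₂/r₁) = 10·log₁₀(69.0/5.9) = 10.680 dB.
L₂ = 65 − 10·log₁₀(69.0/5.9) = 65 − 10.680 = 54.32 dB.

54.3 dB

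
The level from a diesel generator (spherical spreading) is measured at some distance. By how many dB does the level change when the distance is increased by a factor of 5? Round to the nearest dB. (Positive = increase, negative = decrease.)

-14 dB

With spherical spreading the level changes by −20·log₁₀(r₂/r₁).
ΔL = −20·log₁₀(5) = -13.98 dB.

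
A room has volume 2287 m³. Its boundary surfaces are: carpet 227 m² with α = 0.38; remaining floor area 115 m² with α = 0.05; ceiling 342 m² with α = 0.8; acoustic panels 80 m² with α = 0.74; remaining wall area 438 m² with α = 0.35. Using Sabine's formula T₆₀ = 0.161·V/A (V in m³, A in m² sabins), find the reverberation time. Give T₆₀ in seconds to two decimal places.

0.64 s

Total absorption A = 227·0.38 + 115·0.05 + 342·0.8 + 80·0.74 + 438·0.35 = 578.11 m² sabins.
T₆₀ = 0.161·V/A = 0.161·2287/578.11 = 0.637 s.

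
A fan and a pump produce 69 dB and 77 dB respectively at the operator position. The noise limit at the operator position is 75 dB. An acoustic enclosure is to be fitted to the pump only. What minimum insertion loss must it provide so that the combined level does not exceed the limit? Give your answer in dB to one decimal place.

Fixed contribution from the other source: Σ 10^(L/10) = 10^(69/10) = 7.943e+06 (69.00 dB).
To meet 75 dB overall, the treated pump may contribute at most 10^(75/10) − 7.943e+06 = 2.368e+07, i.e. 73.74 dB.
So the pump must be reduced from 77 to 73.74 dB: IL = 3.26 dB.

3.3 dB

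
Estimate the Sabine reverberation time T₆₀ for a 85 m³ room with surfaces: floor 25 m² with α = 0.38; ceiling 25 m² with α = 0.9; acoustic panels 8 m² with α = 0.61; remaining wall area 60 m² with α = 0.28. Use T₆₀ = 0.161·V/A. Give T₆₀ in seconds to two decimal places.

0.25 s

A = Σ Sᵢαᵢ = 25·0.38 + 25·0.9 + 8·0.61 + 60·0.28 = 53.68 m².
T₆₀ = 0.161·V/A = 0.161·85/53.68 = 0.255 s.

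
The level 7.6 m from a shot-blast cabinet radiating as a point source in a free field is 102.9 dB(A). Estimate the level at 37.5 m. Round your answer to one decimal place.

For a point source, L₂ = L₁ − 20·log₁₀(r₂/r₁).
L₂ = 102.9 − 20·log₁₀(37.5/7.6) = 102.9 − 13.864 = 89.04 dB(A).

89.0 dB(A)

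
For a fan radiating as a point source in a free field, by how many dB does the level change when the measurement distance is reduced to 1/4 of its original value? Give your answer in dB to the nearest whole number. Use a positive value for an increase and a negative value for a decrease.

+12 dB

Point-source spreading: ΔL = −20·log₁₀(r₂/r₁).
ΔL = −20·log₁₀(0.25) = +12.04 dB.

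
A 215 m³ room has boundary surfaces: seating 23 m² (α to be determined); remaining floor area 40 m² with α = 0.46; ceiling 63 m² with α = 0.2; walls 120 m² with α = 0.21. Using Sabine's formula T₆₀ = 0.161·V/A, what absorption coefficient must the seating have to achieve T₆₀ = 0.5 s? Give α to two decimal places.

0.57

A = 0.161·V/T₆₀ = 0.161·215/0.5 = 69.23 m² sabins.
Absorption from the other surfaces = 40·0.46 + 63·0.2 + 120·0.21 = 56.20 m², so the seating must supply 13.03 m² over 23 m².
α = 13.03/23 = 0.567.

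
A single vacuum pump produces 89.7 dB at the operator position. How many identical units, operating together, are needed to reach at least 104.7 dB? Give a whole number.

32

The shortfall is 104.7 − 89.7 = 15.0 dB, and N units add 10·log₁₀ N, so need 10·log₁₀ N ≥ 15.0.
N ≥ 10^(15.0/10) = 31.623, so N = 32.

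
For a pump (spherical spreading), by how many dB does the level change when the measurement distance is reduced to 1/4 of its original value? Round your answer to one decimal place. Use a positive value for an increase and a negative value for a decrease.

With spherical spreading the level changes by −20·log₁₀(r₂/r₁).
ΔL = −20·log₁₀(0.25) = +12.04 dB.

+12.0 dB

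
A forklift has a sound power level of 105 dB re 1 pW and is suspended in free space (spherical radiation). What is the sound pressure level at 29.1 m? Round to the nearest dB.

The power spreads over a sphere of area 4π·r², so L_p = L_w − 10·log₁₀(4π·r²).
4π·r² = 1.064e+04 m², 10·log₁₀ of that is 40.270 dB.
L_p = 105 − 40.270 = 64.73 dB.

65 dB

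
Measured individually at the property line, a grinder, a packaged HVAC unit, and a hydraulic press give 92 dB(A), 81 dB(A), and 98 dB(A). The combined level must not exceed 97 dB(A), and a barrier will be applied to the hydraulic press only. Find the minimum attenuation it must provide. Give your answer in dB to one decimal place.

The untreated sources together contribute 10^(92/10) + 10^(81/10) = 1.711e+09, i.e. 92.33 dB(A).
To meet 97 dB(A) overall, the treated hydraulic press may contribute at most 10^(97/10) − 1.711e+09 = 3.301e+09, i.e. 95.19 dB(A).
Required insertion loss = 98 − 95.19 = 2.81 dB.

2.8 dB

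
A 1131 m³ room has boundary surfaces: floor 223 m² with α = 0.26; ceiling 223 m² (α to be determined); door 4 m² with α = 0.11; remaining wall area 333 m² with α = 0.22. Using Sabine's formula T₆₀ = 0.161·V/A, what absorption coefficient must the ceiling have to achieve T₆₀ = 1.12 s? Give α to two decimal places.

0.14

Required total absorption A = 0.161·1131/1.12 = 162.58 m².
Absorption from the other surfaces = 223·0.26 + 4·0.11 + 333·0.22 = 131.68 m², so the ceiling must supply 30.90 m² over 223 m².
α = 30.90/223 = 0.139.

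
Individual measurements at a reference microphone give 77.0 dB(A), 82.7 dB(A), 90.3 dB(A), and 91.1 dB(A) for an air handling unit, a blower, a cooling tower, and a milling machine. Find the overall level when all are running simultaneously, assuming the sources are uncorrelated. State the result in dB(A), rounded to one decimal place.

Incoherent sources combine by intensity addition: L_total = 10·log₁₀(Σ 10^(L_i/10)).
Σ 10^(L/10) = 10^(77.0/10) + 10^(82.7/10) + 10^(90.3/10) + 10^(91.1/10) = 2.596e+09.
L_total = 10·log₁₀(2.596e+09) = 94.14 dB(A).

94.1 dB(A)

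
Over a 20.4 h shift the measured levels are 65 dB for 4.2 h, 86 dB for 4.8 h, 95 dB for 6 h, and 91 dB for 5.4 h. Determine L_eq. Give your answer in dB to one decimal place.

The energy average is taken in the linear domain: L_eq = 10·log₁₀[(Σ tᵢ·10^(Lᵢ/10))/T], T = 20.4 h.
Σ tᵢ·10^(Lᵢ/10) = 4.2·10^(65/10) + 4.8·10^(86/10) + 6·10^(95/10) + 5.4·10^(91/10) = 2.770e+10.
L_eq = 10·log₁₀(2.770e+10/20.4) = 91.33 dB.

91.3 dB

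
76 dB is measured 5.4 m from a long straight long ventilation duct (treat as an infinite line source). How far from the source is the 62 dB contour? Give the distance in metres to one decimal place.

135.6 m

For a line source L₁ − L₂ = 10·log₁₀(r₂/r₁), so r₂ = r₁·10^((L₁−L₂)/10).
r₂ = 5.4·10^((76−62)/10) = 5.4·10^(14.0/10) = 135.64 m.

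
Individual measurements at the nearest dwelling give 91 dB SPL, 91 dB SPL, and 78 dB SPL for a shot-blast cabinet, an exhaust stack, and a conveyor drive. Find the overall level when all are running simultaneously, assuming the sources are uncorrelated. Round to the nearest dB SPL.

For uncorrelated sources the intensities add, so convert each level to linear form, sum, and take 10·log₁₀ of the total.
Σ 10^(L/10) = 10^(91/10) + 10^(91/10) + 10^(78/10) = 2.581e+09.
L_total = 10·log₁₀(2.581e+09) = 94.12 dB SPL.

94 dB SPL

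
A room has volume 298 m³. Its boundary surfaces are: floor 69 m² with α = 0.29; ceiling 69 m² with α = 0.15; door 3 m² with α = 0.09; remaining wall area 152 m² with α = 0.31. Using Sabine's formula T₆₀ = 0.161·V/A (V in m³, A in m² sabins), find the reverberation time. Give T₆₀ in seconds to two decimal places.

0.62 s

Summing Sᵢαᵢ: 69·0.29 + 69·0.15 + 3·0.09 + 152·0.31 = 77.75 m².
T₆₀ = 0.161 × 298 / 77.75 = 0.617 s.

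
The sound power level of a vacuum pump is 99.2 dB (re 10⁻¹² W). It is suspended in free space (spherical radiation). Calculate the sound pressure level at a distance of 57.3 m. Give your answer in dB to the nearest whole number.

53 dB

L_p = L_w − 10·log₁₀(4π·r²) with r = 57.3 m.
4π·r² = 4.126e+04 m², 10·log₁₀ of that is 46.155 dB.
L_p = 99.2 − 46.155 = 53.04 dB.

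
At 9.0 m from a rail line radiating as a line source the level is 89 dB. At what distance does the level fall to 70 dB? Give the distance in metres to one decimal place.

714.9 m

The 19.0 dB drop corresponds to a distance ratio of 10^(19.0/10) for a line source.
r₂ = 9.0·10^((89−70)/10) = 9.0·10^(19.0/10) = 714.90 m.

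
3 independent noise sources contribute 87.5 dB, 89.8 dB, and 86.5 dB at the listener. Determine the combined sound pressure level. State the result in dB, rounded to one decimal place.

Incoherent sources combine by intensity addition: L_total = 10·log₁₀(Σ 10^(L_i/10)).
Σ 10^(L/10) = 10^(87.5/10) + 10^(89.8/10) + 10^(86.5/10) = 1.964e+09.
L_total = 10·log₁₀(1.964e+09) = 92.93 dB.

92.9 dB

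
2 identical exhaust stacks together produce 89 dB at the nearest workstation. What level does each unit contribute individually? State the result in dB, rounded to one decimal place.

For N identical incoherent sources L_total = L₁ + 10·log₁₀ N, so L₁ = 89 − 10·log₁₀(2) = 89 − 3.010.

86.0 dB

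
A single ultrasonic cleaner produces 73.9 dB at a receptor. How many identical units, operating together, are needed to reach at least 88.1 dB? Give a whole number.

27

The shortfall is 88.1 − 73.9 = 14.2 dB, and N units add 10·log₁₀ N, so need 10·log₁₀ N ≥ 14.2.
N ≥ 10^(14.2/10) = 26.303, so N = 27.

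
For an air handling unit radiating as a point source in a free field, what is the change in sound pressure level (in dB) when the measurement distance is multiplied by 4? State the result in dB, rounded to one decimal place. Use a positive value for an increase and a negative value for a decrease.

Point-source spreading: ΔL = −20·log₁₀(r₂/r₁).
ΔL = −20·log₁₀(4) = -12.04 dB.

-12.0 dB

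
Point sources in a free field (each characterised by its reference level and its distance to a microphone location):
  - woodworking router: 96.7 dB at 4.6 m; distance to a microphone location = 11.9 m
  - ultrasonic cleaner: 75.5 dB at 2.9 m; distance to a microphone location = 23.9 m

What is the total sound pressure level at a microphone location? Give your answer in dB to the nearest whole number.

First find each source's level at the receiver (point-source: −20·log₁₀(r/r_ref)), then combine on an intensity basis.
woodworking router: 96.7 − 20·log₁₀(11.9/4.6) = 96.7 − 8.26 = 88.44 dB.
ultrasonic cleaner: 75.5 − 20·log₁₀(23.9/2.9) = 75.5 − 18.32 = 57.18 dB.
Σ 10^(L/10) = 6.994e+08 → L_total = 10·log₁₀(6.994e+08) = 88.45 dB.

88 dB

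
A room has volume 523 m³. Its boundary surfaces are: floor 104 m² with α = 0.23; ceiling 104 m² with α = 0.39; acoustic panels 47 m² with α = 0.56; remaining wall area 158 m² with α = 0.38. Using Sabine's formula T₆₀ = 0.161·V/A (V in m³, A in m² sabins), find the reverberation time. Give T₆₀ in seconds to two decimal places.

A = Σ Sᵢαᵢ = 104·0.23 + 104·0.39 + 47·0.56 + 158·0.38 = 150.84 m².
T₆₀ = 0.161·V/A = 0.161·523/150.84 = 0.558 s.

0.56 s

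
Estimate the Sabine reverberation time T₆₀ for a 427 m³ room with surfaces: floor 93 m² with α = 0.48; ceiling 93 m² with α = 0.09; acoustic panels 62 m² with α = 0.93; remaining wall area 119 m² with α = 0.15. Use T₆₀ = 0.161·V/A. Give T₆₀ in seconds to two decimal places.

0.53 s

Summing Sᵢαᵢ: 93·0.48 + 93·0.09 + 62·0.93 + 119·0.15 = 128.52 m².
T₆₀ = 0.161·V/A = 0.161·427/128.52 = 0.535 s.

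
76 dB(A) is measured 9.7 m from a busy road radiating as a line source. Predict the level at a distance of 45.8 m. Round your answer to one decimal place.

For a line source, L₂ = L₁ − 10·log₁₀(r₂/r₁).
L₂ = 76 − 10·log₁₀(45.8/9.7) = 76 − 6.741 = 69.26 dB(A).

69.3 dB(A)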